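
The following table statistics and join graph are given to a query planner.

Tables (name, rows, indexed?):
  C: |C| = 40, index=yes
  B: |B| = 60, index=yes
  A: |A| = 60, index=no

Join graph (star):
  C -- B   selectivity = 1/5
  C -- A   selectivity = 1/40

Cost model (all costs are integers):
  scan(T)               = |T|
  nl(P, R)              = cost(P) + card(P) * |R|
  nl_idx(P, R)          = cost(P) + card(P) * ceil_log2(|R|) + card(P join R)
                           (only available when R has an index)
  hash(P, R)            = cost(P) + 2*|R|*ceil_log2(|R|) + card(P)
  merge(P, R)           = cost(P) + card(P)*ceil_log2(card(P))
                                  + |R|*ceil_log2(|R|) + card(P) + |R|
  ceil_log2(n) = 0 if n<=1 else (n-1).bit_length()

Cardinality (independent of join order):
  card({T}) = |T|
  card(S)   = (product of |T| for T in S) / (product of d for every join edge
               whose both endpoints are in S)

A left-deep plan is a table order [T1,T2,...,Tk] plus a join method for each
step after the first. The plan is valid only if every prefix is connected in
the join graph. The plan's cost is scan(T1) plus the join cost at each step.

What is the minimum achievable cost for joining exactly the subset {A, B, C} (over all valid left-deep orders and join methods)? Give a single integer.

Selinger DP over subsets of {A,B,C}:
  {C}: scan cost=40, card=40
  {B}: scan cost=60, card=60
  {A}: scan cost=60, card=60
  {BC}: card=480; try (C,hash)→600, (B,merge)→740, (C,merge)→760, (B,nl_idx)→760, (B,hash)→800, (C,nl_idx)→900 …(+2); best=600 via (C,hash)
  {AC}: card=60; try (C,nl_idx)→480, (C,hash)→600, (A,merge)→740, (C,merge)→760, (A,hash)→800, (A,nl)→2440 …(+1); best=480 via (C,nl_idx)
  {ABC}: card=720; try (B,hash)→1260, (B,merge)→1320, (B,nl_idx)→1560, (A,hash)→1800, (B,nl)→4080, (A,merge)→5820 …(+1); best=1260 via (B,hash)

1260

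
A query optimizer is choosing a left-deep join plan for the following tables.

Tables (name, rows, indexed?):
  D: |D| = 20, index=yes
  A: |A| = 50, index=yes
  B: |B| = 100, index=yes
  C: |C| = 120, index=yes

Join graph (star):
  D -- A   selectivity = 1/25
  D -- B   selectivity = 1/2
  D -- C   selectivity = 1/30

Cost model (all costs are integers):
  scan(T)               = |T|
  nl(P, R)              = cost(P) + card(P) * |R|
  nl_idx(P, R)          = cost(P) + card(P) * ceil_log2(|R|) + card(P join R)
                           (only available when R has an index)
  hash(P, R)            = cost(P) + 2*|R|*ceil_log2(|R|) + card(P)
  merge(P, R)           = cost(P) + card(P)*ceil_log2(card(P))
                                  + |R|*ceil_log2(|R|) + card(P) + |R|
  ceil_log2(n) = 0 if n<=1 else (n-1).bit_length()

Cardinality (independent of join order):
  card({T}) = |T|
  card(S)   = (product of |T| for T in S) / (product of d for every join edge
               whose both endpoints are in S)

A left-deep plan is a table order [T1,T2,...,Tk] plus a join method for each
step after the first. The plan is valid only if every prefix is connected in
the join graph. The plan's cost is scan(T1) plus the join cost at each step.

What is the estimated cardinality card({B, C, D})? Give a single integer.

4000

Tables in S: B(100), C(120), D(20)
Edges inside S: D-B(d=2), D-C(d=30)
numerator = 100 * 120 * 20 = 240000
denominator = 2 * 30 = 60
card(S) = 240000 / 60 = 4000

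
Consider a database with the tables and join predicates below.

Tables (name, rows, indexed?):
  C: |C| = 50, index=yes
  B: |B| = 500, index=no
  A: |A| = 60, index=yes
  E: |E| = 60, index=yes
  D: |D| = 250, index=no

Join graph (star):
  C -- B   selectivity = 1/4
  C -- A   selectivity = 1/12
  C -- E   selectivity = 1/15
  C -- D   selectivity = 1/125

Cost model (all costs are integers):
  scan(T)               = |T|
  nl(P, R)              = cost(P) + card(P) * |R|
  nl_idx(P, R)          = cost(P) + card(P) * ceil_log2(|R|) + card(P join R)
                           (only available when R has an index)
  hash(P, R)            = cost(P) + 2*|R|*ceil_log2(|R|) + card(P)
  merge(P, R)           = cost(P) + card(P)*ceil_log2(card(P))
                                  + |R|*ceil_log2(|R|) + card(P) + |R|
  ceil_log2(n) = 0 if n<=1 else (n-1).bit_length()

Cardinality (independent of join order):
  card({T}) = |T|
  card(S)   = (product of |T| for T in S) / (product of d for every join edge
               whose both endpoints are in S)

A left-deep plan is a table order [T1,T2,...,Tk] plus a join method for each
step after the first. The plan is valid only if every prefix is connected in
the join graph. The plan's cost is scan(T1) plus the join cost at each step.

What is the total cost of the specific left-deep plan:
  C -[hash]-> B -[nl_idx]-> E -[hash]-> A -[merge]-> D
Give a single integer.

2349570

step 1: scan C: cost=50, card=50
step 2: join B via hash
    card(P join B) = 50*500/(4) = 6250
    cost = 50 + 2*500*9 + 50 = 9100
step 3: join E via nl_idx
    card(P join E) = 6250*60/(15) = 25000
    cost = 9100 + 6250*6 + 25000 = 71600
step 4: join A via hash
    card(P join A) = 25000*60/(12) = 125000
    cost = 71600 + 2*60*6 + 25000 = 97320
step 5: join D via merge
    card(P join D) = 125000*250/(125) = 250000
    cost = 97320 + 125000*17 + 250*8 + 125000 + 250 = 2349570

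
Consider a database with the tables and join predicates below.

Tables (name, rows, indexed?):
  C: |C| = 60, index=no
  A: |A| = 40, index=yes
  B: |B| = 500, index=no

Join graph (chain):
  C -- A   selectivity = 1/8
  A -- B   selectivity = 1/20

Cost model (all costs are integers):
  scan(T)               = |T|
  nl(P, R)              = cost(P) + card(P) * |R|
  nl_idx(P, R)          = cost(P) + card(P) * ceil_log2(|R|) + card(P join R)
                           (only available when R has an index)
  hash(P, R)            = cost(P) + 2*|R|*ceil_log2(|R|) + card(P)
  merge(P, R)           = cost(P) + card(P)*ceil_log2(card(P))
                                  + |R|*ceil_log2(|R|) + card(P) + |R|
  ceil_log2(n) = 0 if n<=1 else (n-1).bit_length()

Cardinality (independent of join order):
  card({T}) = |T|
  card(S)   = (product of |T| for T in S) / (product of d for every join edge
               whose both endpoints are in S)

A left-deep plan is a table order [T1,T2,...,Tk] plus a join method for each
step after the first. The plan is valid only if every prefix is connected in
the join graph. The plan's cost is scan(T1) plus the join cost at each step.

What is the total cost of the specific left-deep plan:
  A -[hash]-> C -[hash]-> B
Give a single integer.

10100

step 1: scan A: cost=40, card=40
step 2: join C via hash
    card(P join C) = 40*60/(8) = 300
    cost = 40 + 2*60*6 + 40 = 800
step 3: join B via hash
    card(P join B) = 300*500/(20) = 7500
    cost = 800 + 2*500*9 + 300 = 10100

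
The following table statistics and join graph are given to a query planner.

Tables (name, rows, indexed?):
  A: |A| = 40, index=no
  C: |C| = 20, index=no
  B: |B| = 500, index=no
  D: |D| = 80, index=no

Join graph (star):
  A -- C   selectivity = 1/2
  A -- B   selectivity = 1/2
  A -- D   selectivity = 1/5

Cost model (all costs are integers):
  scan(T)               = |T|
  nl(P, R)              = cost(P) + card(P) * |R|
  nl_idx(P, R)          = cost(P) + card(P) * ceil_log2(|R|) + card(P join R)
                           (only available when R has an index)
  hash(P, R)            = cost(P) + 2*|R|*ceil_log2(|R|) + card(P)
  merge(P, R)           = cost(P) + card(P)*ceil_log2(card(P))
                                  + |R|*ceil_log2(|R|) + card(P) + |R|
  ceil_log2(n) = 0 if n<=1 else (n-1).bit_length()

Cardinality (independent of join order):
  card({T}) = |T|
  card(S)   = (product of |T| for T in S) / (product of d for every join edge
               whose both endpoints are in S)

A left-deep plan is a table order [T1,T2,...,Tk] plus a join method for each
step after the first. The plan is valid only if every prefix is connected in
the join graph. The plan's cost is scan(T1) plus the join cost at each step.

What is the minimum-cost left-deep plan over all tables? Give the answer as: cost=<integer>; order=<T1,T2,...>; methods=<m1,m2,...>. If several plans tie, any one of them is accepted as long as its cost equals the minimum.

cost=16880; order=D,A,C,B; methods=hash,hash,hash

Selinger DP (subsets sized 1..n):
  {A}: scan cost=40, card=40
  {C}: scan cost=20, card=20
  {B}: scan cost=500, card=500
  {D}: scan cost=80, card=80
  {AC}: card=400; try (C,hash)→280, (A,merge)→420, (C,merge)→440, (A,hash)→520, (A,nl)→820, (C,nl)→840; best=280 via (C,hash)
  {AB}: card=10000; try (A,hash)→1480, (B,merge)→5320, (A,merge)→5780, (B,hash)→9080, (B,nl)→20040, (A,nl)→20500; best=1480 via (A,hash)
  {AD}: card=640; try (A,hash)→640, (D,merge)→960, (A,merge)→1000, (D,hash)→1200, (D,nl)→3240, (A,nl)→3280; best=640 via (A,hash)
  {ABC}: card=100000; try (B,merge)→9280, (B,hash)→9680, (C,hash)→11680, (C,merge)→151600, (B,nl)→200280, (C,nl)→201480; best=9280 via (B,merge)
  {ACD}: card=6400; try (C,hash)→1480, (D,hash)→1800, (D,merge)→4920, (C,merge)→7800, (C,nl)→13440, (D,nl)→32280; best=1480 via (C,hash)
  {ABD}: card=160000; try (B,hash)→10280, (D,hash)→12600, (B,merge)→12680, (D,merge)→152120, (B,nl)→320640, (D,nl)→801480; best=10280 via (B,hash)
  {ABCD}: card=1600000; try (B,hash)→16880, (B,merge)→96080, (D,hash)→110400, (C,hash)→170480, (D,merge)→1809920, (C,merge)→3050400 …(+3); best=16880 via (B,hash)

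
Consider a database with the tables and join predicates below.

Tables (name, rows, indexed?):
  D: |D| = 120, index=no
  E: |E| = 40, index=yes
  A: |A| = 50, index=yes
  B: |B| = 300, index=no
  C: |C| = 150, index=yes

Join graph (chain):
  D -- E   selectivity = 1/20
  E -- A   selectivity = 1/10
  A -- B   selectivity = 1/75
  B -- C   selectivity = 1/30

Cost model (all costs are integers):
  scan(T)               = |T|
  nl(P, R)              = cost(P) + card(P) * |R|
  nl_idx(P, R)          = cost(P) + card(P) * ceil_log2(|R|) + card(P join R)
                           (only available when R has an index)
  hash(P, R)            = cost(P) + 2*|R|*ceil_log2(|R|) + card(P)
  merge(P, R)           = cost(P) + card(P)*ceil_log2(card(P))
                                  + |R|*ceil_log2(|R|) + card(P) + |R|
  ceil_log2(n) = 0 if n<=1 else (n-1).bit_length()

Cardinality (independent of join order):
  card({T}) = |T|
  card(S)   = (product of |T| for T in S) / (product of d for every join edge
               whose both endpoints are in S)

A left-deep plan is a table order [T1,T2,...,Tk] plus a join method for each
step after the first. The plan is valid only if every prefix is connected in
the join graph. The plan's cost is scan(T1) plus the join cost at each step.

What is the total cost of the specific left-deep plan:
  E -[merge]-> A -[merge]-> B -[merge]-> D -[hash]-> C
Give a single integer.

step 1: scan E: cost=40, card=40
step 2: join A via merge
    card(P join A) = 40*50/(10) = 200
    cost = 40 + 40*6 + 50*6 + 40 + 50 = 670
step 3: join B via merge
    card(P join B) = 200*300/(75) = 800
    cost = 670 + 200*8 + 300*9 + 200 + 300 = 5470
step 4: join D via merge
    card(P join D) = 800*120/(20) = 4800
    cost = 5470 + 800*10 + 120*7 + 800 + 120 = 15230
step 5: join C via hash
    card(P join C) = 4800*150/(30) = 24000
    cost = 15230 + 2*150*8 + 4800 = 22430

22430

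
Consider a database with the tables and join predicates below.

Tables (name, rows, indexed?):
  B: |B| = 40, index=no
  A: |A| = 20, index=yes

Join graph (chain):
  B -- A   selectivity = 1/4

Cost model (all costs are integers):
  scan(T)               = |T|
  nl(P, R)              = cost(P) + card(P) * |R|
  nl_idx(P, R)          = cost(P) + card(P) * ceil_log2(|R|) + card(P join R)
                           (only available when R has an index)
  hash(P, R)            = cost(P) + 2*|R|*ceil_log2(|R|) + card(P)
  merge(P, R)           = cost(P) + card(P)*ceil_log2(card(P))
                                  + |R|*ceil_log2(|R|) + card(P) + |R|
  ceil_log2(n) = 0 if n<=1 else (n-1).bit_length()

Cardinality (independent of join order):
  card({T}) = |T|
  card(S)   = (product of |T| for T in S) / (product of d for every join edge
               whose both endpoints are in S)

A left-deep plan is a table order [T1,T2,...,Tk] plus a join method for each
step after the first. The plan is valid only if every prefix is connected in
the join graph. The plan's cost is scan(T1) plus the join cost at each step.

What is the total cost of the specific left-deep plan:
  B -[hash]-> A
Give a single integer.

280

step 1: scan B: cost=40, card=40
step 2: join A via hash
    card(P join A) = 40*20/(4) = 200
    cost = 40 + 2*20*5 + 40 = 280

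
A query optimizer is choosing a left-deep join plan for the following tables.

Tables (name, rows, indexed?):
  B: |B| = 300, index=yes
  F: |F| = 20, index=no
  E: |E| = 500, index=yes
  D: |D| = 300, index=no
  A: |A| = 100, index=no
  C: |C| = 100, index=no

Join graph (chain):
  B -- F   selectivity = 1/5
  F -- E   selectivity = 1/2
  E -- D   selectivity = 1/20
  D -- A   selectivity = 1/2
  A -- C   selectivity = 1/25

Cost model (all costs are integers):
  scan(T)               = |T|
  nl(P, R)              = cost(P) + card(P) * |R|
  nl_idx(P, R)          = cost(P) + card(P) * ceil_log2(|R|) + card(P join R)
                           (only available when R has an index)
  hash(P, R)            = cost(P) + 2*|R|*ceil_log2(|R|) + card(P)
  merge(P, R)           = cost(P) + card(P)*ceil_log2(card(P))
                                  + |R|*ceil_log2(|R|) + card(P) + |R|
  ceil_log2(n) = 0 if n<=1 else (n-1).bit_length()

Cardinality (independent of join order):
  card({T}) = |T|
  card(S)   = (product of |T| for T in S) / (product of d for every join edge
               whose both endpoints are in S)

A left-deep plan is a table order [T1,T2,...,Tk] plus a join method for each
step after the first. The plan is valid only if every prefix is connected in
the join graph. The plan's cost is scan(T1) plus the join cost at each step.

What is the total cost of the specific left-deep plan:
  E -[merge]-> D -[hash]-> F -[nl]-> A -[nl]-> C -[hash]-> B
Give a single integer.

397521600

step 1: scan E: cost=500, card=500
step 2: join D via merge
    card(P join D) = 500*300/(20) = 7500
    cost = 500 + 500*9 + 300*9 + 500 + 300 = 8500
step 3: join F via hash
    card(P join F) = 7500*20/(2) = 75000
    cost = 8500 + 2*20*5 + 7500 = 16200
step 4: join A via nl
    card(P join A) = 75000*100/(2) = 3750000
    cost = 16200 + 75000*100 = 7516200
step 5: join C via nl
    card(P join C) = 3750000*100/(25) = 15000000
    cost = 7516200 + 3750000*100 = 382516200
step 6: join B via hash
    card(P join B) = 15000000*300/(5) = 900000000
    cost = 382516200 + 2*300*9 + 15000000 = 397521600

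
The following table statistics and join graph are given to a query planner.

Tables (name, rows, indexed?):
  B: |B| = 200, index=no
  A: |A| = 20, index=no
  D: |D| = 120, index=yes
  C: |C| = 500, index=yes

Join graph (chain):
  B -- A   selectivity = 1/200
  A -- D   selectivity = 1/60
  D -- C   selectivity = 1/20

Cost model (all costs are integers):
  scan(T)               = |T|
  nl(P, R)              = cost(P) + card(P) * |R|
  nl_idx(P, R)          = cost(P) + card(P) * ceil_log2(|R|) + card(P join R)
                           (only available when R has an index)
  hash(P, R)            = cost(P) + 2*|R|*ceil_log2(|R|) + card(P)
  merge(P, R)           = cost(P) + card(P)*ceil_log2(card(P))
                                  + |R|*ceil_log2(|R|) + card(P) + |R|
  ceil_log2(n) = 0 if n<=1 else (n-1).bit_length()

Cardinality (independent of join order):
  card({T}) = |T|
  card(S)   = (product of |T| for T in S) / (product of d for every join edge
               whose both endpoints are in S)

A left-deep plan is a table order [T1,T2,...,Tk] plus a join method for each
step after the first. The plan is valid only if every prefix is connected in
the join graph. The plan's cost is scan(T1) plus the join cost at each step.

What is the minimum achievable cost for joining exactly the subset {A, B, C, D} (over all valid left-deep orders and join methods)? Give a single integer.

Selinger DP over subsets of {A,B,C,D}:
  {B}: scan cost=200, card=200
  {A}: scan cost=20, card=20
  {D}: scan cost=120, card=120
  {C}: scan cost=500, card=500
  {AB}: card=20; try (A,hash)→600, (B,merge)→1940, (A,merge)→2120, (B,hash)→3240, (B,nl)→4020, (A,nl)→4200; best=600 via (A,hash)
  {AD}: card=40; try (D,nl_idx)→200, (A,hash)→440, (D,merge)→1100, (A,merge)→1200, (D,hash)→1720, (D,nl)→2420 …(+1); best=200 via (D,nl_idx)
  {CD}: card=3000; try (D,hash)→2680, (C,nl_idx)→4200, (C,merge)→6080, (D,merge)→6460, (D,nl_idx)→7000, (C,hash)→9240 …(+2); best=2680 via (D,hash)
  {ABD}: card=40; try (D,nl_idx)→780, (D,merge)→1680, (B,merge)→2280, (D,hash)→2300, (D,nl)→3000, (B,hash)→3440 …(+1); best=780 via (D,nl_idx)
  {ACD}: card=1000; try (C,nl_idx)→1560, (C,merge)→5480, (A,hash)→5880, (C,hash)→9240, (C,nl)→20200, (A,merge)→41800 …(+1); best=1560 via (C,nl_idx)
  {ABCD}: card=1000; try (C,nl_idx)→2140, (B,hash)→5760, (C,merge)→6060, (C,hash)→9820, (B,merge)→14360, (C,nl)→20780 …(+1); best=2140 via (C,nl_idx)

2140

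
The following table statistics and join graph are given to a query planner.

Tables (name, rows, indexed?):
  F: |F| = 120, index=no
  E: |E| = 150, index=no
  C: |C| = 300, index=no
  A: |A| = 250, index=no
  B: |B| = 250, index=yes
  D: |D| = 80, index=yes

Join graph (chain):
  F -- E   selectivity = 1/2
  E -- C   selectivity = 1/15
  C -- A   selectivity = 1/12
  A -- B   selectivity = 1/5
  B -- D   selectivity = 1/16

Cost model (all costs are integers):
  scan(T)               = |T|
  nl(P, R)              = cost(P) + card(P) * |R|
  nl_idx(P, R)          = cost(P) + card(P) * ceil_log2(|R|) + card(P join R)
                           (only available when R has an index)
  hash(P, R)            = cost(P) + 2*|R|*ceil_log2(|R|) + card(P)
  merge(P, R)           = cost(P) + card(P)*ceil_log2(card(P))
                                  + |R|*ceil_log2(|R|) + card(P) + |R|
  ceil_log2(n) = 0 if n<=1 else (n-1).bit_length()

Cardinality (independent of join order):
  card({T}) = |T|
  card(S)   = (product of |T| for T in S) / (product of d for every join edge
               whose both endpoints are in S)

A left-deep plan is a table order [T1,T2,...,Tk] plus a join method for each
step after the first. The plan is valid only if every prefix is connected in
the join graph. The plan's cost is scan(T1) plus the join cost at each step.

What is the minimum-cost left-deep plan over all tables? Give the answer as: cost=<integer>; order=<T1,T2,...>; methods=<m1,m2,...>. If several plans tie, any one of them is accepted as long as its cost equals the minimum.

Selinger DP (subsets sized 1..n):
  {F}: scan cost=120, card=120
  {E}: scan cost=150, card=150
  {C}: scan cost=300, card=300
  {A}: scan cost=250, card=250
  {B}: scan cost=250, card=250
  {D}: scan cost=80, card=80
  {EF}: card=9000; try (F,hash)→1980, (E,merge)→2430, (F,merge)→2460, (E,hash)→2640, (E,nl)→18120, (F,nl)→18150; best=1980 via (F,hash)
  {CE}: card=3000; try (E,hash)→3000, (C,merge)→4500, (E,merge)→4650, (C,hash)→5700, (C,nl)→45150, (E,nl)→45300; best=3000 via (E,hash)
  {AC}: card=6250; try (A,hash)→4600, (C,merge)→5500, (A,merge)→5550, (C,hash)→5900, (C,nl)→75250, (A,nl)→75300; best=4600 via (A,hash)
  {AB}: card=12500; try (B,hash)→4500, (A,hash)→4500, (B,merge)→4750, (A,merge)→4750, (B,nl_idx)→14750, (B,nl)→62750 …(+1); best=4500 via (B,hash)
  {BD}: card=1250; try (D,hash)→1620, (B,nl_idx)→1970, (B,merge)→2970, (D,merge)→3140, (D,nl_idx)→3250, (B,hash)→4160 …(+2); best=1620 via (D,hash)
  {CEF}: card=180000; try (F,hash)→7680, (C,hash)→16380, (F,merge)→42960, (C,merge)→139980, (F,nl)→363000, (C,nl)→2701980; best=7680 via (F,hash)
  {ACE}: card=62500; try (A,hash)→10000, (E,hash)→13250, (A,merge)→44250, (E,merge)→93450, (A,nl)→753000, (E,nl)→942100; best=10000 via (A,hash)
  {ABC}: card=312500; try (B,hash)→14850, (C,hash)→22400, (B,merge)→94350, (C,merge)→195000, (B,nl_idx)→367100, (B,nl)→1567100 …(+1); best=14850 via (B,hash)
  {ABD}: card=62500; try (A,hash)→6870, (D,hash)→18120, (A,merge)→18870, (D,nl_idx)→154500, (D,merge)→192640, (A,nl)→314120 …(+1); best=6870 via (A,hash)
  {ACEF}: card=3750000; try (F,hash)→74180, (A,hash)→191680, (F,merge)→1073460, (A,merge)→3429930, (F,nl)→7510000, (A,nl)→45007680; best=74180 via (F,hash)
  {ABCE}: card=3125000; try (B,hash)→76500, (E,hash)→329750, (B,merge)→1074750, (B,nl_idx)→3635000, (E,merge)→6266200, (B,nl)→15635000 …(+1); best=76500 via (B,hash)
  {ABCD}: card=1562500; try (C,hash)→74770, (D,hash)→328470, (C,merge)→1072370, (D,nl_idx)→3764850, (D,merge)→6265490, (C,nl)→18756870 …(+1); best=74770 via (C,hash)
  {ABCEF}: card=187500000; try (F,hash)→3203180, (B,hash)→3828180, (F,merge)→71952460, (B,merge)→86326430, (B,nl_idx)→217574180, (F,nl)→375076500 …(+1); best=3203180 via (F,hash)
  {ABCDE}: card=15625000; try (E,hash)→1639670, (D,hash)→3202620, (E,merge)→34451120, (D,nl_idx)→37576500, (D,merge)→71952140, (E,nl)→234449770 …(+1); best=1639670 via (E,hash)
  {ABCDEF}: card=937500000; try (F,hash)→17266350, (D,hash)→190704300, (F,merge)→392265630, (F,nl)→1876639670, (D,nl_idx)→2253203180, (D,merge)→5440703820 …(+1); best=17266350 via (F,hash)

cost=17266350; order=B,D,A,C,E,F; methods=hash,hash,hash,hash,hash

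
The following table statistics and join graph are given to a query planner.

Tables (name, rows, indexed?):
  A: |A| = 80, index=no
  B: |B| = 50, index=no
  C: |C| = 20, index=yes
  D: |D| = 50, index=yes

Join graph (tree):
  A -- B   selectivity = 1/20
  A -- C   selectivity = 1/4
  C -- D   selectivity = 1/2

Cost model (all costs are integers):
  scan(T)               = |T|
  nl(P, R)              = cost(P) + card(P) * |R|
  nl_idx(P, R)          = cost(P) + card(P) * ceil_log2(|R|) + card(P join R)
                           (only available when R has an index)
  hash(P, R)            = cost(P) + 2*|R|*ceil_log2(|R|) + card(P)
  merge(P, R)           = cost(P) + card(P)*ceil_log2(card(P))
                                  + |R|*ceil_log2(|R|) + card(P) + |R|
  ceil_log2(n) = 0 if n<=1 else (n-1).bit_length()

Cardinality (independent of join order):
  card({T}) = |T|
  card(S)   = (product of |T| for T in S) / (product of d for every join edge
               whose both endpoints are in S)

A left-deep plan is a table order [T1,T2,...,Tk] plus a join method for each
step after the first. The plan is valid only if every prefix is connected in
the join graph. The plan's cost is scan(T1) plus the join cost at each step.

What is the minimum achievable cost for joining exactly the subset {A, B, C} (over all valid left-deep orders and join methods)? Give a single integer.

Selinger DP over subsets of {A,B,C}:
  {A}: scan cost=80, card=80
  {B}: scan cost=50, card=50
  {C}: scan cost=20, card=20
  {AB}: card=200; try (B,hash)→760, (A,merge)→1040, (B,merge)→1070, (A,hash)→1220, (A,nl)→4050, (B,nl)→4080; best=760 via (B,hash)
  {AC}: card=400; try (C,hash)→360, (A,merge)→780, (C,merge)→840, (C,nl_idx)→880, (A,hash)→1160, (A,nl)→1620 …(+1); best=360 via (C,hash)
  {ABC}: card=1000; try (C,hash)→1160, (B,hash)→1360, (C,merge)→2680, (C,nl_idx)→2760, (B,merge)→4710, (C,nl)→4760 …(+1); best=1160 via (C,hash)

1160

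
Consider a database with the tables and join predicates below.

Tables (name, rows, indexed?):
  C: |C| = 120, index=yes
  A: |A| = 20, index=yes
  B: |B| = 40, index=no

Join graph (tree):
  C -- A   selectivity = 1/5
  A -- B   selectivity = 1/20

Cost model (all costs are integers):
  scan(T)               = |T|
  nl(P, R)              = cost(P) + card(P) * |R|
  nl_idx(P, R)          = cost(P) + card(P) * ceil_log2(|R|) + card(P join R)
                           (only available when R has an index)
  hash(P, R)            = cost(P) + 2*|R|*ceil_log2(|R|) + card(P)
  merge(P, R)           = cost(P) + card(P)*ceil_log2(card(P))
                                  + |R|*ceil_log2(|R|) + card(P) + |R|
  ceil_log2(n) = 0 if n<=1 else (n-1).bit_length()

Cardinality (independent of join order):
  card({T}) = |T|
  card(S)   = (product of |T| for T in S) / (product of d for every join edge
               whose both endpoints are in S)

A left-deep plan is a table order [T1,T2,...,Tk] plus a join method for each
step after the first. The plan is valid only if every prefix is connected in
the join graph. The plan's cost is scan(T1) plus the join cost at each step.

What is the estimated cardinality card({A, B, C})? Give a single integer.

960

Tables in S: A(20), B(40), C(120)
Edges inside S: C-A(d=5), A-B(d=20)
numerator = 20 * 40 * 120 = 96000
denominator = 5 * 20 = 100
card(S) = 96000 / 100 = 960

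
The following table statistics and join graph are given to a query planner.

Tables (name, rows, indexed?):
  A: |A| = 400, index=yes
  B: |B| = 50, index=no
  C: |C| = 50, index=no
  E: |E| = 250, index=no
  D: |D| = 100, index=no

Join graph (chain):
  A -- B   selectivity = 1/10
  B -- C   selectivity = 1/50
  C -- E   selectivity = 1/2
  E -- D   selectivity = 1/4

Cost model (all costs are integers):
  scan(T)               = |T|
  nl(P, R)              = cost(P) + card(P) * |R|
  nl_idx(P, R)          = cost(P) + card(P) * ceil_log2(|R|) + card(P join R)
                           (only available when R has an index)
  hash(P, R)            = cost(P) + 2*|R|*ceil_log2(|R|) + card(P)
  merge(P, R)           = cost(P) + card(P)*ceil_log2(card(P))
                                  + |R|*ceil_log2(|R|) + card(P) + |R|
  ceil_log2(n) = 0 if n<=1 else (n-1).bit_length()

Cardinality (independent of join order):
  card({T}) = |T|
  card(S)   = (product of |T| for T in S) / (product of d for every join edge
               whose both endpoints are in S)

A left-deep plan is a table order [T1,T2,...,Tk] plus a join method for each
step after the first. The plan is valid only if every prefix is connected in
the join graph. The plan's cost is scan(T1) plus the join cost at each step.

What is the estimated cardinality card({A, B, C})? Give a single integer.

Tables in S: A(400), B(50), C(50)
Edges inside S: A-B(d=10), B-C(d=50)
numerator = 400 * 50 * 50 = 1000000
denominator = 10 * 50 = 500
card(S) = 1000000 / 500 = 2000

2000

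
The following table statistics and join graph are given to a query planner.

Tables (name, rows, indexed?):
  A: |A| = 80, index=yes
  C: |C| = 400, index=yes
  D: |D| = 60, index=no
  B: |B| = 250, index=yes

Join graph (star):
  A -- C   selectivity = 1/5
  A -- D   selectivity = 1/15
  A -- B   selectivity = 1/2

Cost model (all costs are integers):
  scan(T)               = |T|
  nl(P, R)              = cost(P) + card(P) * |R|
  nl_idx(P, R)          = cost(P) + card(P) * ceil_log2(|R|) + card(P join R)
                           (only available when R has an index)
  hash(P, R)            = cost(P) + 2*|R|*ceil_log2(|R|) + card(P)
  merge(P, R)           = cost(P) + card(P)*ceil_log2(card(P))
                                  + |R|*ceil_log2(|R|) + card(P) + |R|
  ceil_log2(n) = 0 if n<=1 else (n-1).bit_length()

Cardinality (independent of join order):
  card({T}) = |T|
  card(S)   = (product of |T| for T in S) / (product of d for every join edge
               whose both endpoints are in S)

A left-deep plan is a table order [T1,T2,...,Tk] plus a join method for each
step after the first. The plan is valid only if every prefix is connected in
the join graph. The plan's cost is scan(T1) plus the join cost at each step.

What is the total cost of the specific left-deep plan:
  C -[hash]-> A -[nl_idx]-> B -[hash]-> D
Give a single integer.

1653840

step 1: scan C: cost=400, card=400
step 2: join A via hash
    card(P join A) = 400*80/(5) = 6400
    cost = 400 + 2*80*7 + 400 = 1920
step 3: join B via nl_idx
    card(P join B) = 6400*250/(2) = 800000
    cost = 1920 + 6400*8 + 800000 = 853120
step 4: join D via hash
    card(P join D) = 800000*60/(15) = 3200000
    cost = 853120 + 2*60*6 + 800000 = 1653840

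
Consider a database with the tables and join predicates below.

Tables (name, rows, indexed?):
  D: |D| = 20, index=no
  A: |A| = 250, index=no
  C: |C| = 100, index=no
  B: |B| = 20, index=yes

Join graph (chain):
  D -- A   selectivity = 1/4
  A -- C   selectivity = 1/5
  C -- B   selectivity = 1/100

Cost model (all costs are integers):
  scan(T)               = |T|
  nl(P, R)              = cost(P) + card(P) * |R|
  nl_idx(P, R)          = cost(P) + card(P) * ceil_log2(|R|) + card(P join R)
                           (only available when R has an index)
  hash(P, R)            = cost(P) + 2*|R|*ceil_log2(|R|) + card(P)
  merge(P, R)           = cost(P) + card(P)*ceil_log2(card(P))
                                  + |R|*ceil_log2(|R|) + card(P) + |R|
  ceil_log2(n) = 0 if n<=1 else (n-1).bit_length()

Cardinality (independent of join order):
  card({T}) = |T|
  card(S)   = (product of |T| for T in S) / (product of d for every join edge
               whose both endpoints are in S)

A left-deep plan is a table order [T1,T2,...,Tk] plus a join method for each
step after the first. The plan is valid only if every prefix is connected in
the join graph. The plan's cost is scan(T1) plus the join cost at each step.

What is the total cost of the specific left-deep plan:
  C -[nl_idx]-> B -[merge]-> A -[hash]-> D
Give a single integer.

4190

step 1: scan C: cost=100, card=100
step 2: join B via nl_idx
    card(P join B) = 100*20/(100) = 20
    cost = 100 + 100*5 + 20 = 620
step 3: join A via merge
    card(P join A) = 20*250/(5) = 1000
    cost = 620 + 20*5 + 250*8 + 20 + 250 = 2990
step 4: join D via hash
    card(P join D) = 1000*20/(4) = 5000
    cost = 2990 + 2*20*5 + 1000 = 4190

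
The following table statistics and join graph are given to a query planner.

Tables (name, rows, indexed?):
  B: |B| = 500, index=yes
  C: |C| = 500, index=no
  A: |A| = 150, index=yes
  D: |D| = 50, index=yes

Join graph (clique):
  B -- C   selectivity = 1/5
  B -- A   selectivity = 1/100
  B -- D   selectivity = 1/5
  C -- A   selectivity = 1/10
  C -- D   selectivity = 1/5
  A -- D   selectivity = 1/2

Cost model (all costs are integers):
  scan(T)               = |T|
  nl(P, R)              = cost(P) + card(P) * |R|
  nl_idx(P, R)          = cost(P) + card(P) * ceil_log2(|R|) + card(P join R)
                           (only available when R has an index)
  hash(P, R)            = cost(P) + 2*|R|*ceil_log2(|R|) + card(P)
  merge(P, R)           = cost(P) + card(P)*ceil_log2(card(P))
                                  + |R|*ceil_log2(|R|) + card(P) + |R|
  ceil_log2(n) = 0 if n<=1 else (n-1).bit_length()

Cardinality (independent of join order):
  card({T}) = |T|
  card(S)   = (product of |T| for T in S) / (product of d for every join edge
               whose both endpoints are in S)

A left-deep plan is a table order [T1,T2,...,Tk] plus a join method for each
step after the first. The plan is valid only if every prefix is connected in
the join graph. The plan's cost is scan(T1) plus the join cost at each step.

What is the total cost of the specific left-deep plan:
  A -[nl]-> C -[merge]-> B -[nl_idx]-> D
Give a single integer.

step 1: scan A: cost=150, card=150
step 2: join C via nl
    card(P join C) = 150*500/(10) = 7500
    cost = 150 + 150*500 = 75150
step 3: join B via merge
    card(P join B) = 7500*500/(5*100) = 7500
    cost = 75150 + 7500*13 + 500*9 + 7500 + 500 = 185150
step 4: join D via nl_idx
    card(P join D) = 7500*50/(5*5*2) = 7500
    cost = 185150 + 7500*6 + 7500 = 237650

237650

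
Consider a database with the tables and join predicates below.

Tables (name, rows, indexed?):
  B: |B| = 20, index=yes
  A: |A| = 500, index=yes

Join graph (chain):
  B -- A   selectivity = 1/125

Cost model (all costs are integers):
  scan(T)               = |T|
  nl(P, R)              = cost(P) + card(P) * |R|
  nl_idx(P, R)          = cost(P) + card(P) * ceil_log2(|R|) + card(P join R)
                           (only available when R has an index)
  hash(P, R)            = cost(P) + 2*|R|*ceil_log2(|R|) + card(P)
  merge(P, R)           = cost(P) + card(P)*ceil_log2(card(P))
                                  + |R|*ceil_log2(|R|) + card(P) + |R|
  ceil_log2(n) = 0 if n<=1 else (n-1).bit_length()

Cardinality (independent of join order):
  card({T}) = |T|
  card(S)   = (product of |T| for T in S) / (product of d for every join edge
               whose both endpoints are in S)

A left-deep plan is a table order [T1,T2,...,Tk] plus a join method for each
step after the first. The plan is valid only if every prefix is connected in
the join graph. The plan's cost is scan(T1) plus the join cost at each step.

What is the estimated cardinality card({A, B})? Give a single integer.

Tables in S: A(500), B(20)
Edges inside S: B-A(d=125)
numerator = 500 * 20 = 10000
denominator = 125 = 125
card(S) = 10000 / 125 = 80

80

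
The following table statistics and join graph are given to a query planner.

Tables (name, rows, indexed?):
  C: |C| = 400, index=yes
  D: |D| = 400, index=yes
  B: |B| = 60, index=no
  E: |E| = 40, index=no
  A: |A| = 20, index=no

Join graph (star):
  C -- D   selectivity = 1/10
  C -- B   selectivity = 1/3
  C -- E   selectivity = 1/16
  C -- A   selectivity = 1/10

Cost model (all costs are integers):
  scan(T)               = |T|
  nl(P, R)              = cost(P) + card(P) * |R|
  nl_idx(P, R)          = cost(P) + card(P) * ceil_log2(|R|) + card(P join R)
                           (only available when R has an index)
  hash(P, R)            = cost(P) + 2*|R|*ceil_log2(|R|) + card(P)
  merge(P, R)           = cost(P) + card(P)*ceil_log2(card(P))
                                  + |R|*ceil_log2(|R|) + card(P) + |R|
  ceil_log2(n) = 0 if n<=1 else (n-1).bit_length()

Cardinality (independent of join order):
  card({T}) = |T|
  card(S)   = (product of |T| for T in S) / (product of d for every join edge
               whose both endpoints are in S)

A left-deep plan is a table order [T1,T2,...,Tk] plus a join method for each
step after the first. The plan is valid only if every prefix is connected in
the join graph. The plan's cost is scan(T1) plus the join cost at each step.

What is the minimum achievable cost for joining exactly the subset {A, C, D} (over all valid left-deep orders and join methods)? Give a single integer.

Selinger DP over subsets of {A,C,D}:
  {C}: scan cost=400, card=400
  {D}: scan cost=400, card=400
  {A}: scan cost=20, card=20
  {CD}: card=16000; try (D,hash)→8000, (C,hash)→8000, (D,merge)→8400, (C,merge)→8400, (D,nl_idx)→20000, (C,nl_idx)→20000 …(+2); best=8000 via (D,hash)
  {AC}: card=800; try (C,nl_idx)→1000, (A,hash)→1000, (C,merge)→4140, (A,merge)→4520, (C,hash)→7240, (C,nl)→8020 …(+1); best=1000 via (C,nl_idx)
  {ACD}: card=32000; try (D,hash)→9000, (D,merge)→13800, (A,hash)→24200, (D,nl_idx)→40200, (A,merge)→248120, (D,nl)→321000 …(+1); best=9000 via (D,hash)

9000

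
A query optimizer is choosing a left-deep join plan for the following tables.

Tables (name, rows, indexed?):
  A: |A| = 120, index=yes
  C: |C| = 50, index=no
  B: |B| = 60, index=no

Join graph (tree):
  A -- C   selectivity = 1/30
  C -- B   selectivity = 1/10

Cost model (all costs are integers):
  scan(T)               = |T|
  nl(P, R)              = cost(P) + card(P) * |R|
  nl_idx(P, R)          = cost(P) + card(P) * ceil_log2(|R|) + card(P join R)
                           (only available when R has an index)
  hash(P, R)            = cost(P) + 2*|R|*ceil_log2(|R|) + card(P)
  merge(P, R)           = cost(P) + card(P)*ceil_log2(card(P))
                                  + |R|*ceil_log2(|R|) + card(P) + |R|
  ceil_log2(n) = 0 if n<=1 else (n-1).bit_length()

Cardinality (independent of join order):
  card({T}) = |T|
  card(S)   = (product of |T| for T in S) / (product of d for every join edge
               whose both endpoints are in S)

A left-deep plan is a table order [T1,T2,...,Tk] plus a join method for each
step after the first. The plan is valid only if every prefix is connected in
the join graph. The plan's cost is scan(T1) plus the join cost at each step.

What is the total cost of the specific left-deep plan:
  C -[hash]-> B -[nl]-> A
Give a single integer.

36820

step 1: scan C: cost=50, card=50
step 2: join B via hash
    card(P join B) = 50*60/(10) = 300
    cost = 50 + 2*60*6 + 50 = 820
step 3: join A via nl
    card(P join A) = 300*120/(30) = 1200
    cost = 820 + 300*120 = 36820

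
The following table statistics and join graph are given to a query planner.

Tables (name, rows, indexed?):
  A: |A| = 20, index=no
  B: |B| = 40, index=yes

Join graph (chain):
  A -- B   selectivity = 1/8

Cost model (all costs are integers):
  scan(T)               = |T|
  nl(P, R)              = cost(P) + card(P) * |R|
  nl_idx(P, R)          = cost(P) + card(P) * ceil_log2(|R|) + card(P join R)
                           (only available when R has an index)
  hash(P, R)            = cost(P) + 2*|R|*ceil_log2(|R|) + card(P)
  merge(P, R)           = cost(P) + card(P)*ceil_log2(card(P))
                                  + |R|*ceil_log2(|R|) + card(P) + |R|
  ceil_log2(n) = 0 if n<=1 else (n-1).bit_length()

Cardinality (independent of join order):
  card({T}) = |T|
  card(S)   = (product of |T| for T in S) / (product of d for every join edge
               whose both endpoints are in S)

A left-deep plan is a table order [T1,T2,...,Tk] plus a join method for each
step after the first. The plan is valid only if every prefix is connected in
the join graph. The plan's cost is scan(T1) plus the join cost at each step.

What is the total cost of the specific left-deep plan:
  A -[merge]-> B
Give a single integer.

step 1: scan A: cost=20, card=20
step 2: join B via merge
    card(P join B) = 20*40/(8) = 100
    cost = 20 + 20*5 + 40*6 + 20 + 40 = 420

420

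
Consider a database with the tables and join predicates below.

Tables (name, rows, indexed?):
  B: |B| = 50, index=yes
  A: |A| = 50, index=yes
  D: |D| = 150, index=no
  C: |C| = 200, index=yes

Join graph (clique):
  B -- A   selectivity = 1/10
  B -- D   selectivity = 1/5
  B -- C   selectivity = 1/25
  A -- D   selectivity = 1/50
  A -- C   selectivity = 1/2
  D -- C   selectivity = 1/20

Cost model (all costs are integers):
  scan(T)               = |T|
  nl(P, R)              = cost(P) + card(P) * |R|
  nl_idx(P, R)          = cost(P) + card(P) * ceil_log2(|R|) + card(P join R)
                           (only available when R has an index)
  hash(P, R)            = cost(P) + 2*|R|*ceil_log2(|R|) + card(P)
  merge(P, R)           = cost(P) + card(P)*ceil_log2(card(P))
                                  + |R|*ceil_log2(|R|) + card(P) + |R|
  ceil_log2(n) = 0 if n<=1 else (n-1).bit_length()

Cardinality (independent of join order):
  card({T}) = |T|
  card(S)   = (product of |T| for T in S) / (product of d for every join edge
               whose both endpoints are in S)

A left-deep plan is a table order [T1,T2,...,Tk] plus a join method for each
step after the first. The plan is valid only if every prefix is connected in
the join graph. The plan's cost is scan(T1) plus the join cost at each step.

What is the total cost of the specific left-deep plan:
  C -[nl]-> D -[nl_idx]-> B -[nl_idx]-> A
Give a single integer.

step 1: scan C: cost=200, card=200
step 2: join D via nl
    card(P join D) = 200*150/(20) = 1500
    cost = 200 + 200*150 = 30200
step 3: join B via nl_idx
    card(P join B) = 1500*50/(5*25) = 600
    cost = 30200 + 1500*6 + 600 = 39800
step 4: join A via nl_idx
    card(P join A) = 600*50/(10*50*2) = 30
    cost = 39800 + 600*6 + 30 = 43430

43430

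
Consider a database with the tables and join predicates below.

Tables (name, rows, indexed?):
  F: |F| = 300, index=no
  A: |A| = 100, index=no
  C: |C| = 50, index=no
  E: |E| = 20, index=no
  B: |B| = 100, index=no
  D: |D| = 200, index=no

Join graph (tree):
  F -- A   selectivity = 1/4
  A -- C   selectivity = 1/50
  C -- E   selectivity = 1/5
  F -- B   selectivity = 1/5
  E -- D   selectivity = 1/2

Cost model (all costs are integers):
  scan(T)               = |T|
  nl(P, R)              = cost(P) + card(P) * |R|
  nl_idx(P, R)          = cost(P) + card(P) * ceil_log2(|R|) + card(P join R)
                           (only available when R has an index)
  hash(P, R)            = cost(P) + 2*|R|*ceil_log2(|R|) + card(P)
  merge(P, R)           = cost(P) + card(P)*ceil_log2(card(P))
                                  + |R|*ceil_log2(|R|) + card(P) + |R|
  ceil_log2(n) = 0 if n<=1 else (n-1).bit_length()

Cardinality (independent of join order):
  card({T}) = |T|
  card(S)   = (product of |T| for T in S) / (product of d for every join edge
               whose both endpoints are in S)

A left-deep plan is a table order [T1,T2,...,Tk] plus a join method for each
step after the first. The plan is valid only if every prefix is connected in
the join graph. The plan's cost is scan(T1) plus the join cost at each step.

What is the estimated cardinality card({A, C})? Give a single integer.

100

Tables in S: A(100), C(50)
Edges inside S: A-C(d=50)
numerator = 100 * 50 = 5000
denominator = 50 = 50
card(S) = 5000 / 50 = 100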